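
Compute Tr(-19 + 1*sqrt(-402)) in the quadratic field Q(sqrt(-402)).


Tr(a + b*sqrt(d)) = (a + b*sqrt(d)) + (a - b*sqrt(d)) = 2a
= 2 * (-19)
= -38

-38


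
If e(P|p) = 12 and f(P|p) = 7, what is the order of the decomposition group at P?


|D_P| = e * f
= 12 * 7
= 84

84


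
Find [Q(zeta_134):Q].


The degree equals Euler's totient phi(134).
134 = 2 * 67
phi(134) = 66

66


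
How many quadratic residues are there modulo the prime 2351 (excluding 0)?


For prime p, the number of non-zero quadratic residues is (p-1)/2.
= (2351-1)/2
= 1175

1175


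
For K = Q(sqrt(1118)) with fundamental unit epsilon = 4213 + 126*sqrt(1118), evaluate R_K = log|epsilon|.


epsilon = 4213 + 126*sqrt(1118)
= 8425.9999
R = ln(8425.9999)
= 9.0391

9.0391


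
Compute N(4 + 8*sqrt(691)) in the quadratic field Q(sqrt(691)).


N(a + b*sqrt(d)) = a^2 - d*b^2
= (4)^2 - (691)*(8)^2
= 16 - 44224
= -44208

-44208


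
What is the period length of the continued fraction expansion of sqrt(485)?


Run the CF algorithm for sqrt(485).
a_0 = floor(sqrt(485)) = 22; set m_0=0, q_0=1.
Recurrence: m' = q*a - m,  q' = (d - m'^2)/q,  a' = floor((a_0 + m')/q').
  step 1: m=22, q=1, a=44
a_1 = 2*a_0 = 44, so the period closes here.
sqrt(485) = [22; 44]
Period length = 1

1


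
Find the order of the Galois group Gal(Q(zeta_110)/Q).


|Gal(Q(zeta_110)/Q)| = phi(110)
= 40

40


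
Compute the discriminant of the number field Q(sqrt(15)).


For K = Q(sqrt(d)) with d squarefree: disc(K) = d if d = 1 mod 4, and disc(K) = 4d if d = 2 or 3 mod 4.
Here d = 15, and d mod 4 = 3.
d = 3 mod 4, not 1 (O_K = Z[sqrt(d)]), so disc(K) = 4d = 4 * (15) = 60

60


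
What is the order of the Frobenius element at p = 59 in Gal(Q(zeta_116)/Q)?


The Frobenius at p in Gal(Q(zeta_n)/Q) = (Z/nZ)* is the class of p, so its order is ord_116(59), the smallest k >= 1 with 59^k = 1 mod 116.
n = 116 = 2^2 * 29, phi(116) = 56; the order divides phi(n).
Divisors of 56: 1, 2, 4, 7, 8, 14, 28, 56
Repeated squaring mod 116: 59^1 = 59, 59^2 = 1, 59^4 = 1, 59^8 = 1, 59^16 = 1, 59^32 = 1
Test divisors in increasing order:
  k=1: 59^1 = 59 mod 116
  k=2: 59^2 = 1 mod 116  <- first divisor giving 1
Order = 2

2


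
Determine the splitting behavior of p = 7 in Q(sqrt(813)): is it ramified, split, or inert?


K = Q(sqrt(813)). Since d mod 4 = 1, disc(K) = 813.
Check p | disc: 813 mod 7 = 1.
p does not divide disc. Compute Legendre symbol (d/p):
1^((7-1)/2) mod 7 = 1
(d/p) = 1, so p splits: (p) = P*P' with e=1, f=1, g=2.
Therefore p is split.

split


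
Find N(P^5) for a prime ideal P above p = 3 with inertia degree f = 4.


N(P^a) = p^(a*f)
= 3^(5*4)
= 3^20
= 3486784401

3486784401


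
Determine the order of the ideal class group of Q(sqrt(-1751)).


K = Q(sqrt(-1751)). d mod 4 = 1, so D = disc(K) = d = -1751
h(K) equals the number of primitive reduced positive-definite forms (a, b, c) = a*x^2 + b*x*y + c*y^2 with b^2 - 4ac = D,
where reduced means |b| <= a <= c, with b >= 0 whenever |b| = a or a = c, and primitive means gcd(a, b, c) = 1.
Reduced forces 3a^2 <= |D| = 1751, so 1 <= a <= 24; b must have the parity of D, and c = (b^2 - D)/(4a) must be an integer >= a.
Enumerate a = 1..24, b in [-a, a]:
  a=1: (1, 1, 438)  [1]
  a=2: (2, -1, 219), (2, 1, 219)  [2]
  a=3: (3, -1, 146), (3, 1, 146)  [2]
  a=4: (4, -3, 110), (4, 3, 110)  [2]
  a=5: (5, -3, 88), (5, 3, 88)  [2]
  a=6: (6, -5, 74), (6, -1, 73), (6, 1, 73), (6, 5, 74)  [4]
  a=7: none
  a=8: (8, -3, 55), (8, 3, 55)  [2]
  a=9: (9, -7, 50), (9, 7, 50)  [2]
  a=10: (10, -7, 45), (10, -3, 44), (10, 3, 44), (10, 7, 45)  [4]
  a=11: (11, -3, 40), (11, 3, 40)  [2]
  a=12: (12, -11, 39), (12, -5, 37), (12, 5, 37), (12, 11, 39)  [4]
  a=13: (13, -11, 36), (13, 11, 36)  [2]
  a=14: none
  a=15: (15, -13, 32), (15, -7, 30), (15, 7, 30), (15, 13, 32)  [4]
  a=16: (16, -13, 30), (16, 13, 30)  [2]
  a=17: (17, 17, 30)  [1]
  a=18: (18, -11, 26), (18, -7, 25), (18, 7, 25), (18, 11, 26)  [4]
  a=19: (19, -15, 26), (19, 15, 26)  [2]
  a=20: (20, -13, 24), (20, -3, 22), (20, 3, 22), (20, 13, 24)  [4]
  a=21: none
  a=22: (22, -19, 24), (22, 19, 24)  [2]
  a=23..24: none
Total reduced forms: 1 + 2 + 2 + 2 + 2 + 4 + 2 + 2 + 4 + 2 + 4 + 2 + 4 + 2 + 1 + 4 + 2 + 4 + 2 = 48
h = 48

48


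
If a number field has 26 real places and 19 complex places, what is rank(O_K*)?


By Dirichlet's unit theorem:
rank = r1 + r2 - 1
= 26 + 19 - 1
= 44

44


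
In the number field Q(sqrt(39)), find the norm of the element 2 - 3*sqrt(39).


N(a + b*sqrt(d)) = a^2 - d*b^2
= (2)^2 - (39)*(-3)^2
= 4 - 351
= -347

-347


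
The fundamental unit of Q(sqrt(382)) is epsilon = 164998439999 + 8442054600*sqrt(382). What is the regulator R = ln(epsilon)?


epsilon = 164998439999 + 8442054600*sqrt(382)
= 3.3000e+11
R = ln(3.3000e+11)
= 26.5223

26.5223


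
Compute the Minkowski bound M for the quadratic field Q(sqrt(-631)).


d = -631, d mod 4 = 1, so disc(K) = d = -631; |disc(K)| = 631
Imaginary quadratic field, so n = 2, s = r2 = 1, r1 = 0
M = (n!/n^n) * (4/pi)^s * sqrt(|disc(K)|) = (2!/2^2) * (4/pi)^1 * sqrt(631)
= 0.5 * 1.273240 * 25.119713
= 15.9917

15.9917


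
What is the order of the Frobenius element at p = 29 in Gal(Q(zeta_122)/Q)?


The Frobenius at p in Gal(Q(zeta_n)/Q) = (Z/nZ)* is the class of p, so its order is ord_122(29), the smallest k >= 1 with 29^k = 1 mod 122.
n = 122 = 2 * 61, phi(122) = 60; the order divides phi(n).
Divisors of 60: 1, 2, 3, 4, 5, 6, 10, 12, 15, 20, 30, 60
Repeated squaring mod 122: 29^1 = 29, 29^2 = 109, 29^4 = 47, 29^8 = 13, 29^16 = 47, 29^32 = 13
Test divisors in increasing order:
  k=1: 29^1 = 29 mod 122
  k=2: 29^2 = 109 mod 122
  k=3: 29^3 = 109 * 29 = 111 mod 122
  k=4: 29^4 = 47 mod 122
  k=5: 29^5 = 47 * 29 = 21 mod 122
  k=6: 29^6 = 47 * 109 = 121 mod 122
  k=10: 29^10 = 13 * 109 = 75 mod 122
  k=12: 29^12 = 13 * 47 = 1 mod 122  <- first divisor giving 1
Order = 12

12


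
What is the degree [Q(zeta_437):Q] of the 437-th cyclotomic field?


The degree equals Euler's totient phi(437).
437 = 19 * 23
phi(437) = 396

396


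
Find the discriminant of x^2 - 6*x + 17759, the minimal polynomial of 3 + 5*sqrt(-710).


The element 3 + 5*sqrt(-710) has minimal polynomial:
x^2 - 6*x + 17759
Discriminant = (-6)^2 - 4*(17759)
= 36 - 71036
= -71000

-71000


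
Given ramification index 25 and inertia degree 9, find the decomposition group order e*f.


|D_P| = e * f
= 25 * 9
= 225

225


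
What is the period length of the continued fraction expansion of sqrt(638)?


Run the CF algorithm for sqrt(638).
a_0 = floor(sqrt(638)) = 25; set m_0=0, q_0=1.
Recurrence: m' = q*a - m,  q' = (d - m'^2)/q,  a' = floor((a_0 + m')/q').
  step 1: m=25, q=13, a=3
  step 2: m=14, q=34, a=1
  step 3: m=20, q=7, a=6
  step 4: m=22, q=22, a=2
  step 5: m=22, q=7, a=6
  step 6: m=20, q=34, a=1
  step 7: m=14, q=13, a=3
  step 8: m=25, q=1, a=50
a_8 = 2*a_0 = 50, so the period closes here.
sqrt(638) = [25; 3, 1, 6, 2, 6, 1, 3, 50]
Period length = 8

8


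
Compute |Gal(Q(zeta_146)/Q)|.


|Gal(Q(zeta_146)/Q)| = phi(146)
= 72

72


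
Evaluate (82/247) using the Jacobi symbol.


Compute (82/247) via quadratic reciprocity:
  pull out 2: (2/247) = +1  (since 247 mod 8 = 7)
  reciprocity: (41/247) -> +(247/41)
  reduce: (1/41)
  (1/41) = 1
Product of signs = 1

1


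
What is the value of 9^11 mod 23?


p = 23 is prime and the exponent is (p-1)/2 = 11, so by Euler's criterion 9^11 = (9/23) = +1 or -1 mod 23.
Compute by square-and-multiply:
  11 = 8 + 2 + 1 (binary 1011)
  Repeated squaring mod 23: 9^1 = 9, 9^2 = 12, 9^4 = 6, 9^8 = 13
  9^11 = 9^8 * 9^2 * 9^1 = 13 * 12 * 9 mod 23
    13 * 12 = 156 = 18 mod 23
    18 * 9 = 162 = 1 mod 23
  9^11 = 1 mod 23
Result 1: 9 is a quadratic residue mod 23.
9^11 mod 23 = 1

1


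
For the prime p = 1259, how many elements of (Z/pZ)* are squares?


For prime p, the number of non-zero quadratic residues is (p-1)/2.
= (1259-1)/2
= 629

629


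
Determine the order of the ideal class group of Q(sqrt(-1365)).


K = Q(sqrt(-1365)). d mod 4 = 3, so D = disc(K) = 4d = -5460
h(K) equals the number of primitive reduced positive-definite forms (a, b, c) = a*x^2 + b*x*y + c*y^2 with b^2 - 4ac = D,
where reduced means |b| <= a <= c, with b >= 0 whenever |b| = a or a = c, and primitive means gcd(a, b, c) = 1.
Reduced forces 3a^2 <= |D| = 5460, so 1 <= a <= 42; b must have the parity of D, and c = (b^2 - D)/(4a) must be an integer >= a.
Enumerate a = 1..42, b in [-a, a]:
  a=1: (1, 0, 1365)  [1]
  a=2: (2, 2, 683)  [1]
  a=3: (3, 0, 455)  [1]
  a=4: none
  a=5: (5, 0, 273)  [1]
  a=6: (6, 6, 229)  [1]
  a=7: (7, 0, 195)  [1]
  a=8..9: none
  a=10: (10, 10, 139)  [1]
  a=11..12: none
  a=13: (13, 0, 105)  [1]
  a=14: (14, 14, 101)  [1]
  a=15: (15, 0, 91)  [1]
  a=16..20: none
  a=21: (21, 0, 65)  [1]
  a=22..25: none
  a=26: (26, 26, 59)  [1]
  a=27..29: none
  a=30: (30, 30, 53)  [1]
  a=31..34: none
  a=35: (35, 0, 39)  [1]
  a=36: none
  a=37: (37, 4, 37)  [1]
  a=38..41: none
  a=42: (42, 42, 43)  [1]
Total reduced forms: 1 + 1 + 1 + 1 + 1 + 1 + 1 + 1 + 1 + 1 + 1 + 1 + 1 + 1 + 1 + 1 = 16
h = 16

16


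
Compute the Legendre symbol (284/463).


p = 463 is prime, so compute (284/463) with the reciprocity algorithm (Jacobi-symbol steps: pull out 2s via (2/n), flip via reciprocity, reduce):
  pull out 2: (2/463) = +1  (since 463 mod 8 = 7)
  pull out 2: (2/463) = +1  (since 463 mod 8 = 7)
  reciprocity: (71/463) -> -(463/71)
  reduce: (37/71)
  reciprocity: (37/71) -> +(71/37)
  reduce: (34/37)
  pull out 2: (2/37) = -1  (since 37 mod 8 = 5)
  reciprocity: (17/37) -> +(37/17)
  reduce: (3/17)
  reciprocity: (3/17) -> +(17/3)
  reduce: (2/3)
  pull out 2: (2/3) = -1  (since 3 mod 8 = 3)
  (1/3) = 1
Product of signs = -1
(284/463) = -1

-1


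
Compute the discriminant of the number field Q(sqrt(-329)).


For K = Q(sqrt(d)) with d squarefree: disc(K) = d if d = 1 mod 4, and disc(K) = 4d if d = 2 or 3 mod 4.
Here d = -329, and d mod 4 = 3.
d = 3 mod 4, not 1 (O_K = Z[sqrt(d)]), so disc(K) = 4d = 4 * (-329) = -1316

-1316


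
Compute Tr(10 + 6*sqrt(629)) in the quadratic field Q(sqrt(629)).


Tr(a + b*sqrt(d)) = (a + b*sqrt(d)) + (a - b*sqrt(d)) = 2a
= 2 * (10)
= 20

20


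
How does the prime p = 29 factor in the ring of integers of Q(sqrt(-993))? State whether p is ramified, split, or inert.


K = Q(sqrt(-993)). Since d mod 4 = 3, disc(K) = -3972.
Check p | disc: -3972 mod 29 = 1.
p does not divide disc. Compute Legendre symbol (d/p):
22^((29-1)/2) mod 29 = 1
(d/p) = 1, so p splits: (p) = P*P' with e=1, f=1, g=2.
Therefore p is split.

split


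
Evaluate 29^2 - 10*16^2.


x^2 - d*y^2
= 29^2 - 10*16^2
= 841 - 2560
= -1719

-1719


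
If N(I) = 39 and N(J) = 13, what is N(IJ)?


N(IJ) = N(I) * N(J)
= 39 * 13
= 507

507


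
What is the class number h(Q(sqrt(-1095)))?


K = Q(sqrt(-1095)). d mod 4 = 1, so D = disc(K) = d = -1095
h(K) equals the number of primitive reduced positive-definite forms (a, b, c) = a*x^2 + b*x*y + c*y^2 with b^2 - 4ac = D,
where reduced means |b| <= a <= c, with b >= 0 whenever |b| = a or a = c, and primitive means gcd(a, b, c) = 1.
Reduced forces 3a^2 <= |D| = 1095, so 1 <= a <= 19; b must have the parity of D, and c = (b^2 - D)/(4a) must be an integer >= a.
Enumerate a = 1..19, b in [-a, a]:
  a=1: (1, 1, 274)  [1]
  a=2: (2, -1, 137), (2, 1, 137)  [2]
  a=3: (3, 3, 92)  [1]
  a=4: (4, -3, 69), (4, 3, 69)  [2]
  a=5: (5, 5, 56)  [1]
  a=6: (6, -3, 46), (6, 3, 46)  [2]
  a=7: (7, -5, 40), (7, 5, 40)  [2]
  a=8: (8, -5, 35), (8, 5, 35)  [2]
  a=9: none
  a=10: (10, -5, 28), (10, 5, 28)  [2]
  a=11: (11, -7, 26), (11, 7, 26)  [2]
  a=12: (12, -3, 23), (12, 3, 23)  [2]
  a=13: (13, -7, 22), (13, 7, 22)  [2]
  a=14: (14, -9, 21), (14, -5, 20), (14, 5, 20), (14, 9, 21)  [4]
  a=15: (15, 15, 22)  [1]
  a=16: (16, -11, 19), (16, 11, 19)  [2]
  a=17..19: none
Total reduced forms: 1 + 2 + 1 + 2 + 1 + 2 + 2 + 2 + 2 + 2 + 2 + 2 + 4 + 1 + 2 = 28
h = 28

28


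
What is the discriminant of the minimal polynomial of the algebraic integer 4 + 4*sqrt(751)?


The element 4 + 4*sqrt(751) has minimal polynomial:
x^2 - 8*x - 12000
Discriminant = (-8)^2 - 4*(-12000)
= 64 + 48000
= 48064

48064


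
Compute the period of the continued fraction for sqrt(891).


Run the CF algorithm for sqrt(891).
a_0 = floor(sqrt(891)) = 29; set m_0=0, q_0=1.
Recurrence: m' = q*a - m,  q' = (d - m'^2)/q,  a' = floor((a_0 + m')/q').
  step 1: m=29, q=50, a=1
  step 2: m=21, q=9, a=5
  step 3: m=24, q=35, a=1
  step 4: m=11, q=22, a=1
  step 5: m=11, q=35, a=1
  step 6: m=24, q=9, a=5
  step 7: m=21, q=50, a=1
  step 8: m=29, q=1, a=58
a_8 = 2*a_0 = 58, so the period closes here.
sqrt(891) = [29; 1, 5, 1, 1, 1, 5, 1, 58]
Period length = 8

8


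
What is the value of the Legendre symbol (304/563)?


p = 563 is prime, so compute (304/563) with the reciprocity algorithm (Jacobi-symbol steps: pull out 2s via (2/n), flip via reciprocity, reduce):
  pull out 2: (2/563) = -1  (since 563 mod 8 = 3)
  pull out 2: (2/563) = -1  (since 563 mod 8 = 3)
  pull out 2: (2/563) = -1  (since 563 mod 8 = 3)
  pull out 2: (2/563) = -1  (since 563 mod 8 = 3)
  reciprocity: (19/563) -> -(563/19)
  reduce: (12/19)
  pull out 2: (2/19) = -1  (since 19 mod 8 = 3)
  pull out 2: (2/19) = -1  (since 19 mod 8 = 3)
  reciprocity: (3/19) -> -(19/3)
  reduce: (1/3)
  (1/3) = 1
Product of signs = 1
(304/563) = 1

1


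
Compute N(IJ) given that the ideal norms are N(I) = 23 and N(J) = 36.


N(IJ) = N(I) * N(J)
= 23 * 36
= 828

828


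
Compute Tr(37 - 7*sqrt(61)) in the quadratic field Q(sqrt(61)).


Tr(a + b*sqrt(d)) = (a + b*sqrt(d)) + (a - b*sqrt(d)) = 2a
= 2 * (37)
= 74

74


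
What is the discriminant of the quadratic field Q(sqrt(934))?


For K = Q(sqrt(d)) with d squarefree: disc(K) = d if d = 1 mod 4, and disc(K) = 4d if d = 2 or 3 mod 4.
Here d = 934, and d mod 4 = 2.
d = 2 mod 4, not 1 (O_K = Z[sqrt(d)]), so disc(K) = 4d = 4 * (934) = 3736

3736


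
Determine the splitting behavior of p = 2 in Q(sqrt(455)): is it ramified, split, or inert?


K = Q(sqrt(455)). Since d mod 4 = 3, disc(K) = 1820.
Check p | disc: 1820 mod 2 = 0.
p divides disc, so p ramifies: (p) = P^2 with e=2, f=1, g=1.
Therefore p is ramified.

ramified


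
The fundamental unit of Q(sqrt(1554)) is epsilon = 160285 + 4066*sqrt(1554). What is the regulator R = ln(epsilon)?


epsilon = 160285 + 4066*sqrt(1554)
= 320570.0000
R = ln(320570.0000)
= 12.6779

12.6779


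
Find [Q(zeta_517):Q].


The degree equals Euler's totient phi(517).
517 = 11 * 47
phi(517) = 460

460


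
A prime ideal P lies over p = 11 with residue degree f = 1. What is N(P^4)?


N(P^a) = p^(a*f)
= 11^(4*1)
= 11^4
= 14641

14641


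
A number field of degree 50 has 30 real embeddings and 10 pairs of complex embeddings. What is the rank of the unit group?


By Dirichlet's unit theorem:
rank = r1 + r2 - 1
= 30 + 10 - 1
= 39

39


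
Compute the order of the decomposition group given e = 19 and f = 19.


|D_P| = e * f
= 19 * 19
= 361

361


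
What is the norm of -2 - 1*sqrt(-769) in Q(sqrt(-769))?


N(a + b*sqrt(d)) = a^2 - d*b^2
= (-2)^2 - (-769)*(-1)^2
= 4 + 769
= 773

773


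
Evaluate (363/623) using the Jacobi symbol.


Compute (363/623) via quadratic reciprocity:
  reciprocity: (363/623) -> -(623/363)
  reduce: (260/363)
  pull out 2: (2/363) = -1  (since 363 mod 8 = 3)
  pull out 2: (2/363) = -1  (since 363 mod 8 = 3)
  reciprocity: (65/363) -> +(363/65)
  reduce: (38/65)
  pull out 2: (2/65) = +1  (since 65 mod 8 = 1)
  reciprocity: (19/65) -> +(65/19)
  reduce: (8/19)
  pull out 2: (2/19) = -1  (since 19 mod 8 = 3)
  pull out 2: (2/19) = -1  (since 19 mod 8 = 3)
  pull out 2: (2/19) = -1  (since 19 mod 8 = 3)
  (1/19) = 1
Product of signs = 1

1


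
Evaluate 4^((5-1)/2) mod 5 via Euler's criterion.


p = 5 is prime and the exponent is (p-1)/2 = 2, so by Euler's criterion 4^2 = (4/5) = +1 or -1 mod 5.
Compute by square-and-multiply:
  2 = 2 (binary 10)
  Repeated squaring mod 5: 4^1 = 4, 4^2 = 1
  4^2 = 1 mod 5
Result 1: 4 is a quadratic residue mod 5.
4^2 mod 5 = 1

1


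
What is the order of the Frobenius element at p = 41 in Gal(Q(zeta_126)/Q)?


The Frobenius at p in Gal(Q(zeta_n)/Q) = (Z/nZ)* is the class of p, so its order is ord_126(41), the smallest k >= 1 with 41^k = 1 mod 126.
n = 126 = 2 * 3^2 * 7, phi(126) = 36; the order divides phi(n).
Divisors of 36: 1, 2, 3, 4, 6, 9, 12, 18, 36
Repeated squaring mod 126: 41^1 = 41, 41^2 = 43, 41^4 = 85, 41^8 = 43, 41^16 = 85, 41^32 = 43
Test divisors in increasing order:
  k=1: 41^1 = 41 mod 126
  k=2: 41^2 = 43 mod 126
  k=3: 41^3 = 43 * 41 = 125 mod 126
  k=4: 41^4 = 85 mod 126
  k=6: 41^6 = 85 * 43 = 1 mod 126  <- first divisor giving 1
Order = 6

6


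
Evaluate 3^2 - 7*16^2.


x^2 - d*y^2
= 3^2 - 7*16^2
= 9 - 1792
= -1783

-1783


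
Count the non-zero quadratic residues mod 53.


For prime p, the number of non-zero quadratic residues is (p-1)/2.
= (53-1)/2
= 26

26


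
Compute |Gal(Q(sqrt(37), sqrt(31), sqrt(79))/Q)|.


The 3 square roots of distinct primes are multiplicatively independent over Q,
so [K:Q] = 2^3 and Gal(K/Q) is isomorphic to (Z/2Z)^3.
|Gal| = 2^3 = 8

8


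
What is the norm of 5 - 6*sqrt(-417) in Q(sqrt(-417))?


N(a + b*sqrt(d)) = a^2 - d*b^2
= (5)^2 - (-417)*(-6)^2
= 25 + 15012
= 15037

15037


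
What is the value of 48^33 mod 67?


p = 67 is prime and the exponent is (p-1)/2 = 33, so by Euler's criterion 48^33 = (48/67) = +1 or -1 mod 67.
Compute by square-and-multiply:
  33 = 32 + 1 (binary 100001)
  Repeated squaring mod 67: 48^1 = 48, 48^2 = 26, 48^4 = 6, 48^8 = 36, 48^16 = 23, 48^32 = 60
  48^33 = 48^32 * 48^1 = 60 * 48 mod 67
    60 * 48 = 2880 = 66 mod 67
  48^33 = 66 mod 67
Result 66 = p - 1 = -1 mod 67: 48 is a quadratic non-residue mod 67. As a residue in [0, p-1] the value is 66.
48^33 mod 67 = 66

66


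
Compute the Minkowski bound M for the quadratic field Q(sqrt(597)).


d = 597, d mod 4 = 1, so disc(K) = d = 597; |disc(K)| = 597
Real quadratic field, so n = 2, s = r2 = 0, r1 = 2
M = (n!/n^n) * (4/pi)^s * sqrt(|disc(K)|) = (2!/2^2) * (4/pi)^0 * sqrt(597)
= 0.5 * 1.000000 * 24.433583
= 12.2168

12.2168


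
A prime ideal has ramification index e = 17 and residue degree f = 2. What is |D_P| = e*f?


|D_P| = e * f
= 17 * 2
= 34

34


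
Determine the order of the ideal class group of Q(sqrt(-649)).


K = Q(sqrt(-649)). d mod 4 = 3, so D = disc(K) = 4d = -2596
h(K) equals the number of primitive reduced positive-definite forms (a, b, c) = a*x^2 + b*x*y + c*y^2 with b^2 - 4ac = D,
where reduced means |b| <= a <= c, with b >= 0 whenever |b| = a or a = c, and primitive means gcd(a, b, c) = 1.
Reduced forces 3a^2 <= |D| = 2596, so 1 <= a <= 29; b must have the parity of D, and c = (b^2 - D)/(4a) must be an integer >= a.
Enumerate a = 1..29, b in [-a, a]:
  a=1: (1, 0, 649)  [1]
  a=2: (2, 2, 325)  [1]
  a=3..4: none
  a=5: (5, -2, 130), (5, 2, 130)  [2]
  a=6: none
  a=7: (7, -6, 94), (7, 6, 94)  [2]
  a=8..9: none
  a=10: (10, -2, 65), (10, 2, 65)  [2]
  a=11: (11, 0, 59)  [1]
  a=12: none
  a=13: (13, -2, 50), (13, 2, 50)  [2]
  a=14: (14, -6, 47), (14, 6, 47)  [2]
  a=15..18: none
  a=19: (19, -8, 35), (19, 8, 35)  [2]
  a=20..21: none
  a=22: (22, 22, 35)  [1]
  a=23: (23, -16, 31), (23, 16, 31)  [2]
  a=24: none
  a=25: (25, -2, 26), (25, 2, 26)  [2]
  a=26..29: none
Total reduced forms: 1 + 1 + 2 + 2 + 2 + 1 + 2 + 2 + 2 + 1 + 2 + 2 = 20
h = 20

20


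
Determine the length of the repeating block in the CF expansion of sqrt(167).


Run the CF algorithm for sqrt(167).
a_0 = floor(sqrt(167)) = 12; set m_0=0, q_0=1.
Recurrence: m' = q*a - m,  q' = (d - m'^2)/q,  a' = floor((a_0 + m')/q').
  step 1: m=12, q=23, a=1
  step 2: m=11, q=2, a=11
  step 3: m=11, q=23, a=1
  step 4: m=12, q=1, a=24
a_4 = 2*a_0 = 24, so the period closes here.
sqrt(167) = [12; 1, 11, 1, 24]
Period length = 4

4


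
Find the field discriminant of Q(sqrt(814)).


For K = Q(sqrt(d)) with d squarefree: disc(K) = d if d = 1 mod 4, and disc(K) = 4d if d = 2 or 3 mod 4.
Here d = 814, and d mod 4 = 2.
d = 2 mod 4, not 1 (O_K = Z[sqrt(d)]), so disc(K) = 4d = 4 * (814) = 3256

3256


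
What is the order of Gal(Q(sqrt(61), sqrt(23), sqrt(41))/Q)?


The 3 square roots of distinct primes are multiplicatively independent over Q,
so [K:Q] = 2^3 and Gal(K/Q) is isomorphic to (Z/2Z)^3.
|Gal| = 2^3 = 8

8


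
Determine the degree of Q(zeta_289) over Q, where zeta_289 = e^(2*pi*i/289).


The degree equals Euler's totient phi(289).
289 = 17^2
phi(289) = 272

272


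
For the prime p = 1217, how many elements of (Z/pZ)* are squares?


For prime p, the number of non-zero quadratic residues is (p-1)/2.
= (1217-1)/2
= 608

608


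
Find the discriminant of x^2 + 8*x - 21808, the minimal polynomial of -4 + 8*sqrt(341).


The element -4 + 8*sqrt(341) has minimal polynomial:
x^2 + 8*x - 21808
Discriminant = (8)^2 - 4*(-21808)
= 64 + 87232
= 87296

87296


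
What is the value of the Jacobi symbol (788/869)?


Compute (788/869) via quadratic reciprocity:
  pull out 2: (2/869) = -1  (since 869 mod 8 = 5)
  pull out 2: (2/869) = -1  (since 869 mod 8 = 5)
  reciprocity: (197/869) -> +(869/197)
  reduce: (81/197)
  reciprocity: (81/197) -> +(197/81)
  reduce: (35/81)
  reciprocity: (35/81) -> +(81/35)
  reduce: (11/35)
  reciprocity: (11/35) -> -(35/11)
  reduce: (2/11)
  pull out 2: (2/11) = -1  (since 11 mod 8 = 3)
  (1/11) = 1
Product of signs = 1

1


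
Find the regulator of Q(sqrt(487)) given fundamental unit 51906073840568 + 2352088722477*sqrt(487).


epsilon = 51906073840568 + 2352088722477*sqrt(487)
= 1.0381e+14
R = ln(1.0381e+14)
= 32.2736

32.2736


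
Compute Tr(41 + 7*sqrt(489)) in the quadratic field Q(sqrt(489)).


Tr(a + b*sqrt(d)) = (a + b*sqrt(d)) + (a - b*sqrt(d)) = 2a
= 2 * (41)
= 82

82


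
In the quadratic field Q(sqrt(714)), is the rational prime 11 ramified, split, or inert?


K = Q(sqrt(714)). Since d mod 4 = 2, disc(K) = 2856.
Check p | disc: 2856 mod 11 = 7.
p does not divide disc. Compute Legendre symbol (d/p):
10^((11-1)/2) mod 11 = -1
(d/p) = -1, so p is inert: (p) stays prime with e=1, f=2, g=1.
Therefore p is inert.

inert


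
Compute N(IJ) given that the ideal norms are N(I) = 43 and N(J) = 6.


N(IJ) = N(I) * N(J)
= 43 * 6
= 258

258


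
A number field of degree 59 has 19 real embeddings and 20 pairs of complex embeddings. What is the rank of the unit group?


By Dirichlet's unit theorem:
rank = r1 + r2 - 1
= 19 + 20 - 1
= 38

38


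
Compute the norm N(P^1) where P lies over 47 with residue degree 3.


N(P^a) = p^(a*f)
= 47^(1*3)
= 47^3
= 103823

103823


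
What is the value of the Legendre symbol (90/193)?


p = 193 is prime, so compute (90/193) with the reciprocity algorithm (Jacobi-symbol steps: pull out 2s via (2/n), flip via reciprocity, reduce):
  pull out 2: (2/193) = +1  (since 193 mod 8 = 1)
  reciprocity: (45/193) -> +(193/45)
  reduce: (13/45)
  reciprocity: (13/45) -> +(45/13)
  reduce: (6/13)
  pull out 2: (2/13) = -1  (since 13 mod 8 = 5)
  reciprocity: (3/13) -> +(13/3)
  reduce: (1/3)
  (1/3) = 1
Product of signs = -1
(90/193) = -1

-1


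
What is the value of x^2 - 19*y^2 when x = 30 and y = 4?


x^2 - d*y^2
= 30^2 - 19*4^2
= 900 - 304
= 596

596


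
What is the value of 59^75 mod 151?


p = 151 is prime and the exponent is (p-1)/2 = 75, so by Euler's criterion 59^75 = (59/151) = +1 or -1 mod 151.
Compute by square-and-multiply:
  75 = 64 + 8 + 2 + 1 (binary 1001011)
  Repeated squaring mod 151: 59^1 = 59, 59^2 = 8, 59^4 = 64, 59^8 = 19, 59^16 = 59, 59^32 = 8, 59^64 = 64
  59^75 = 59^64 * 59^8 * 59^2 * 59^1 = 64 * 19 * 8 * 59 mod 151
    64 * 19 = 1216 = 8 mod 151
    8 * 8 = 64 = 64 mod 151
    64 * 59 = 3776 = 1 mod 151
  59^75 = 1 mod 151
Result 1: 59 is a quadratic residue mod 151.
59^75 mod 151 = 1

1


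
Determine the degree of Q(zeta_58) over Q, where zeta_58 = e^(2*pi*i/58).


The degree equals Euler's totient phi(58).
58 = 2 * 29
phi(58) = 28

28


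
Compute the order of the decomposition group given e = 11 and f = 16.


|D_P| = e * f
= 11 * 16
= 176

176


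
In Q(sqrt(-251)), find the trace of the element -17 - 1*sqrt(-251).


Tr(a + b*sqrt(d)) = (a + b*sqrt(d)) + (a - b*sqrt(d)) = 2a
= 2 * (-17)
= -34

-34


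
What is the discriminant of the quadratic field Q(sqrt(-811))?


For K = Q(sqrt(d)) with d squarefree: disc(K) = d if d = 1 mod 4, and disc(K) = 4d if d = 2 or 3 mod 4.
Here d = -811, and d mod 4 = 1.
d = 1 mod 4 (O_K = Z[(1+sqrt(d))/2]), so disc(K) = d = -811

-811


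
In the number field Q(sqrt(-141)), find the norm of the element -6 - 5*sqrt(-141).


N(a + b*sqrt(d)) = a^2 - d*b^2
= (-6)^2 - (-141)*(-5)^2
= 36 + 3525
= 3561

3561


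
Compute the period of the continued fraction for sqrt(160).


Run the CF algorithm for sqrt(160).
a_0 = floor(sqrt(160)) = 12; set m_0=0, q_0=1.
Recurrence: m' = q*a - m,  q' = (d - m'^2)/q,  a' = floor((a_0 + m')/q').
  step 1: m=12, q=16, a=1
  step 2: m=4, q=9, a=1
  step 3: m=5, q=15, a=1
  step 4: m=10, q=4, a=5
  step 5: m=10, q=15, a=1
  step 6: m=5, q=9, a=1
  step 7: m=4, q=16, a=1
  step 8: m=12, q=1, a=24
a_8 = 2*a_0 = 24, so the period closes here.
sqrt(160) = [12; 1, 1, 1, 5, 1, 1, 1, 24]
Period length = 8

8


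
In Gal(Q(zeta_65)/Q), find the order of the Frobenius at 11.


The Frobenius at p in Gal(Q(zeta_n)/Q) = (Z/nZ)* is the class of p, so its order is ord_65(11), the smallest k >= 1 with 11^k = 1 mod 65.
n = 65 = 5 * 13, phi(65) = 48; the order divides phi(n).
Divisors of 48: 1, 2, 3, 4, 6, 8, 12, 16, 24, 48
Repeated squaring mod 65: 11^1 = 11, 11^2 = 56, 11^4 = 16, 11^8 = 61, 11^16 = 16, 11^32 = 61
Test divisors in increasing order:
  k=1: 11^1 = 11 mod 65
  k=2: 11^2 = 56 mod 65
  k=3: 11^3 = 56 * 11 = 31 mod 65
  k=4: 11^4 = 16 mod 65
  k=6: 11^6 = 16 * 56 = 51 mod 65
  k=8: 11^8 = 61 mod 65
  k=12: 11^12 = 61 * 16 = 1 mod 65  <- first divisor giving 1
Order = 12

12


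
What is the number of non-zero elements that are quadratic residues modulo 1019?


For prime p, the number of non-zero quadratic residues is (p-1)/2.
= (1019-1)/2
= 509

509


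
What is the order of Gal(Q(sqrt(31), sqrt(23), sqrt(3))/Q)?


The 3 square roots of distinct primes are multiplicatively independent over Q,
so [K:Q] = 2^3 and Gal(K/Q) is isomorphic to (Z/2Z)^3.
|Gal| = 2^3 = 8

8


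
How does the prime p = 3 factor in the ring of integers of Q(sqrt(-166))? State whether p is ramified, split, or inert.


K = Q(sqrt(-166)). Since d mod 4 = 2, disc(K) = -664.
Check p | disc: -664 mod 3 = 2.
p does not divide disc. Compute Legendre symbol (d/p):
2^((3-1)/2) mod 3 = -1
(d/p) = -1, so p is inert: (p) stays prime with e=1, f=2, g=1.
Therefore p is inert.

inert


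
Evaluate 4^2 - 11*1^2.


x^2 - d*y^2
= 4^2 - 11*1^2
= 16 - 11
= 5

5


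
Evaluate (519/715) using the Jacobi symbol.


Compute (519/715) via quadratic reciprocity:
  reciprocity: (519/715) -> -(715/519)
  reduce: (196/519)
  pull out 2: (2/519) = +1  (since 519 mod 8 = 7)
  pull out 2: (2/519) = +1  (since 519 mod 8 = 7)
  reciprocity: (49/519) -> +(519/49)
  reduce: (29/49)
  reciprocity: (29/49) -> +(49/29)
  reduce: (20/29)
  pull out 2: (2/29) = -1  (since 29 mod 8 = 5)
  pull out 2: (2/29) = -1  (since 29 mod 8 = 5)
  reciprocity: (5/29) -> +(29/5)
  reduce: (4/5)
  pull out 2: (2/5) = -1  (since 5 mod 8 = 5)
  pull out 2: (2/5) = -1  (since 5 mod 8 = 5)
  (1/5) = 1
Product of signs = -1

-1


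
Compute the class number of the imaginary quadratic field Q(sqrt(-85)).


K = Q(sqrt(-85)). d mod 4 = 3, so D = disc(K) = 4d = -340
h(K) equals the number of primitive reduced positive-definite forms (a, b, c) = a*x^2 + b*x*y + c*y^2 with b^2 - 4ac = D,
where reduced means |b| <= a <= c, with b >= 0 whenever |b| = a or a = c, and primitive means gcd(a, b, c) = 1.
Reduced forces 3a^2 <= |D| = 340, so 1 <= a <= 10; b must have the parity of D, and c = (b^2 - D)/(4a) must be an integer >= a.
Enumerate a = 1..10, b in [-a, a]:
  a=1: (1, 0, 85)  [1]
  a=2: (2, 2, 43)  [1]
  a=3..4: none
  a=5: (5, 0, 17)  [1]
  a=6..9: none
  a=10: (10, 10, 11)  [1]
Total reduced forms: 1 + 1 + 1 + 1 = 4
h = 4

4


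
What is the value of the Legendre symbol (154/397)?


p = 397 is prime, so compute (154/397) with the reciprocity algorithm (Jacobi-symbol steps: pull out 2s via (2/n), flip via reciprocity, reduce):
  pull out 2: (2/397) = -1  (since 397 mod 8 = 5)
  reciprocity: (77/397) -> +(397/77)
  reduce: (12/77)
  pull out 2: (2/77) = -1  (since 77 mod 8 = 5)
  pull out 2: (2/77) = -1  (since 77 mod 8 = 5)
  reciprocity: (3/77) -> +(77/3)
  reduce: (2/3)
  pull out 2: (2/3) = -1  (since 3 mod 8 = 3)
  (1/3) = 1
Product of signs = 1
(154/397) = 1

1


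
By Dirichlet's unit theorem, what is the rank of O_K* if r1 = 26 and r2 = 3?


By Dirichlet's unit theorem:
rank = r1 + r2 - 1
= 26 + 3 - 1
= 28

28


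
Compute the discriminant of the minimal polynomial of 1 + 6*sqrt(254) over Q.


The element 1 + 6*sqrt(254) has minimal polynomial:
x^2 - 2*x - 9143
Discriminant = (-2)^2 - 4*(-9143)
= 4 + 36572
= 36576

36576


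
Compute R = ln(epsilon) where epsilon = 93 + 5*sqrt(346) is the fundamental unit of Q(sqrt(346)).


epsilon = 93 + 5*sqrt(346)
= 186.0054
R = ln(186.0054)
= 5.2258

5.2258


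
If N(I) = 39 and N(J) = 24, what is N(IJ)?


N(IJ) = N(I) * N(J)
= 39 * 24
= 936

936


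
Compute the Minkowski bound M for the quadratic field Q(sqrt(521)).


d = 521, d mod 4 = 1, so disc(K) = d = 521; |disc(K)| = 521
Real quadratic field, so n = 2, s = r2 = 0, r1 = 2
M = (n!/n^n) * (4/pi)^s * sqrt(|disc(K)|) = (2!/2^2) * (4/pi)^0 * sqrt(521)
= 0.5 * 1.000000 * 22.825424
= 11.4127

11.4127


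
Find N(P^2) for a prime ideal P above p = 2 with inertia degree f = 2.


N(P^a) = p^(a*f)
= 2^(2*2)
= 2^4
= 16

16


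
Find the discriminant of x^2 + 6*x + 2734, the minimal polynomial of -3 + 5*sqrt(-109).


The element -3 + 5*sqrt(-109) has minimal polynomial:
x^2 + 6*x + 2734
Discriminant = (6)^2 - 4*(2734)
= 36 - 10936
= -10900

-10900


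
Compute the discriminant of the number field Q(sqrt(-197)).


For K = Q(sqrt(d)) with d squarefree: disc(K) = d if d = 1 mod 4, and disc(K) = 4d if d = 2 or 3 mod 4.
Here d = -197, and d mod 4 = 3.
d = 3 mod 4, not 1 (O_K = Z[sqrt(d)]), so disc(K) = 4d = 4 * (-197) = -788

-788


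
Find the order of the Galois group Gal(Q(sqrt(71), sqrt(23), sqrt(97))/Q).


The 3 square roots of distinct primes are multiplicatively independent over Q,
so [K:Q] = 2^3 and Gal(K/Q) is isomorphic to (Z/2Z)^3.
|Gal| = 2^3 = 8

8


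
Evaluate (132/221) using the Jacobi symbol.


Compute (132/221) via quadratic reciprocity:
  pull out 2: (2/221) = -1  (since 221 mod 8 = 5)
  pull out 2: (2/221) = -1  (since 221 mod 8 = 5)
  reciprocity: (33/221) -> +(221/33)
  reduce: (23/33)
  reciprocity: (23/33) -> +(33/23)
  reduce: (10/23)
  pull out 2: (2/23) = +1  (since 23 mod 8 = 7)
  reciprocity: (5/23) -> +(23/5)
  reduce: (3/5)
  reciprocity: (3/5) -> +(5/3)
  reduce: (2/3)
  pull out 2: (2/3) = -1  (since 3 mod 8 = 3)
  (1/3) = 1
Product of signs = -1

-1


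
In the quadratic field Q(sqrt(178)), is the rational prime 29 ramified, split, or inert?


K = Q(sqrt(178)). Since d mod 4 = 2, disc(K) = 712.
Check p | disc: 712 mod 29 = 16.
p does not divide disc. Compute Legendre symbol (d/p):
4^((29-1)/2) mod 29 = 1
(d/p) = 1, so p splits: (p) = P*P' with e=1, f=1, g=2.
Therefore p is split.

split


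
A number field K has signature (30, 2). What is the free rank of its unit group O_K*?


By Dirichlet's unit theorem:
rank = r1 + r2 - 1
= 30 + 2 - 1
= 31

31


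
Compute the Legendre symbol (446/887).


p = 887 is prime, so compute (446/887) with the reciprocity algorithm (Jacobi-symbol steps: pull out 2s via (2/n), flip via reciprocity, reduce):
  pull out 2: (2/887) = +1  (since 887 mod 8 = 7)
  reciprocity: (223/887) -> -(887/223)
  reduce: (218/223)
  pull out 2: (2/223) = +1  (since 223 mod 8 = 7)
  reciprocity: (109/223) -> +(223/109)
  reduce: (5/109)
  reciprocity: (5/109) -> +(109/5)
  reduce: (4/5)
  pull out 2: (2/5) = -1  (since 5 mod 8 = 5)
  pull out 2: (2/5) = -1  (since 5 mod 8 = 5)
  (1/5) = 1
Product of signs = -1
(446/887) = -1

-1


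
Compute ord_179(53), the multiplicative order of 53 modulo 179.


We want ord_179(53), the smallest k >= 1 with 53^k = 1 mod 179.
n = 179 = 179, phi(179) = 178; the order divides phi(n).
Divisors of 178: 1, 2, 89, 178
Repeated squaring mod 179: 53^1 = 53, 53^2 = 124, 53^4 = 161, 53^8 = 145, 53^16 = 82, 53^32 = 101, 53^64 = 177, 53^128 = 4
Test divisors in increasing order:
  k=1: 53^1 = 53 mod 179
  k=2: 53^2 = 124 mod 179
  k=89: 53^89 = 177 * 82 * 145 * 53 = 178 mod 179
  k=178: 53^178 = 4 * 101 * 82 * 124 = 1 mod 179  <- first divisor giving 1
Order = 178

178


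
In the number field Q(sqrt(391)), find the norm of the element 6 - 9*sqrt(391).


N(a + b*sqrt(d)) = a^2 - d*b^2
= (6)^2 - (391)*(-9)^2
= 36 - 31671
= -31635

-31635


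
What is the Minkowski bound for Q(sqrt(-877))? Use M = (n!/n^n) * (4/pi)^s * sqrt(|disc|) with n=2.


d = -877, d mod 4 = 3, so disc(K) = 4d = -3508; |disc(K)| = 3508
Imaginary quadratic field, so n = 2, s = r2 = 1, r1 = 0
M = (n!/n^n) * (4/pi)^s * sqrt(|disc(K)|) = (2!/2^2) * (4/pi)^1 * sqrt(3508)
= 0.5 * 1.273240 * 59.228372
= 37.7060

37.7060


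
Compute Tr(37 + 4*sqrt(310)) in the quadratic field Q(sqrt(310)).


Tr(a + b*sqrt(d)) = (a + b*sqrt(d)) + (a - b*sqrt(d)) = 2a
= 2 * (37)
= 74

74


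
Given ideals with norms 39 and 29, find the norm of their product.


N(IJ) = N(I) * N(J)
= 39 * 29
= 1131

1131


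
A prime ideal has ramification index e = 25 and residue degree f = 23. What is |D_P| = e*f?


|D_P| = e * f
= 25 * 23
= 575

575


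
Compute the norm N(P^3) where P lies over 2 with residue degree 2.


N(P^a) = p^(a*f)
= 2^(3*2)
= 2^6
= 64

64


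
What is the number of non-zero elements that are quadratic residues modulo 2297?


For prime p, the number of non-zero quadratic residues is (p-1)/2.
= (2297-1)/2
= 1148

1148


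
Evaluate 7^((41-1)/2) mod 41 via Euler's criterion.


p = 41 is prime and the exponent is (p-1)/2 = 20, so by Euler's criterion 7^20 = (7/41) = +1 or -1 mod 41.
Compute by square-and-multiply:
  20 = 16 + 4 (binary 10100)
  Repeated squaring mod 41: 7^1 = 7, 7^2 = 8, 7^4 = 23, 7^8 = 37, 7^16 = 16
  7^20 = 7^16 * 7^4 = 16 * 23 mod 41
    16 * 23 = 368 = 40 mod 41
  7^20 = 40 mod 41
Result 40 = p - 1 = -1 mod 41: 7 is a quadratic non-residue mod 41. As a residue in [0, p-1] the value is 40.
7^20 mod 41 = 40

40


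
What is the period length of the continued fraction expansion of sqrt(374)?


Run the CF algorithm for sqrt(374).
a_0 = floor(sqrt(374)) = 19; set m_0=0, q_0=1.
Recurrence: m' = q*a - m,  q' = (d - m'^2)/q,  a' = floor((a_0 + m')/q').
  step 1: m=19, q=13, a=2
  step 2: m=7, q=25, a=1
  step 3: m=18, q=2, a=18
  step 4: m=18, q=25, a=1
  step 5: m=7, q=13, a=2
  step 6: m=19, q=1, a=38
a_6 = 2*a_0 = 38, so the period closes here.
sqrt(374) = [19; 2, 1, 18, 1, 2, 38]
Period length = 6

6


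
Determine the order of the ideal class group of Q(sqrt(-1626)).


K = Q(sqrt(-1626)). d mod 4 = 2, so D = disc(K) = 4d = -6504
h(K) equals the number of primitive reduced positive-definite forms (a, b, c) = a*x^2 + b*x*y + c*y^2 with b^2 - 4ac = D,
where reduced means |b| <= a <= c, with b >= 0 whenever |b| = a or a = c, and primitive means gcd(a, b, c) = 1.
Reduced forces 3a^2 <= |D| = 6504, so 1 <= a <= 46; b must have the parity of D, and c = (b^2 - D)/(4a) must be an integer >= a.
Enumerate a = 1..46, b in [-a, a]:
  a=1: (1, 0, 1626)  [1]
  a=2: (2, 0, 813)  [1]
  a=3: (3, 0, 542)  [1]
  a=4: none
  a=5: (5, -4, 326), (5, 4, 326)  [2]
  a=6: (6, 0, 271)  [1]
  a=7..9: none
  a=10: (10, -4, 163), (10, 4, 163)  [2]
  a=11..12: none
  a=13: (13, -10, 127), (13, 10, 127)  [2]
  a=14: none
  a=15: (15, -6, 109), (15, 6, 109)  [2]
  a=16..24: none
  a=25: (25, -14, 67), (25, 14, 67)  [2]
  a=26: (26, -16, 65), (26, 16, 65)  [2]
  a=27..29: none
  a=30: (30, -24, 59), (30, 24, 59)  [2]
  a=31..38: none
  a=39: (39, -36, 50), (39, 36, 50)  [2]
  a=40..46: none
Total reduced forms: 1 + 1 + 1 + 2 + 1 + 2 + 2 + 2 + 2 + 2 + 2 + 2 = 20
h = 20

20


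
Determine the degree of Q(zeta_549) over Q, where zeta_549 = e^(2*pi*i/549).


The degree equals Euler's totient phi(549).
549 = 3^2 * 61
phi(549) = 360

360


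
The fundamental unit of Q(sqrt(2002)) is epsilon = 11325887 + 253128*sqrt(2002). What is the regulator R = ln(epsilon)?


epsilon = 11325887 + 253128*sqrt(2002)
= 2.2652e+07
R = ln(2.2652e+07)
= 16.9357

16.9357


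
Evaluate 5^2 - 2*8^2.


x^2 - d*y^2
= 5^2 - 2*8^2
= 25 - 128
= -103

-103


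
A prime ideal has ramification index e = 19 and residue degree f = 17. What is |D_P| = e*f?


|D_P| = e * f
= 19 * 17
= 323

323


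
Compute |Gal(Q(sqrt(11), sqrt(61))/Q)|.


The 2 square roots of distinct primes are multiplicatively independent over Q,
so [K:Q] = 2^2 and Gal(K/Q) is isomorphic to (Z/2Z)^2.
|Gal| = 2^2 = 4

4


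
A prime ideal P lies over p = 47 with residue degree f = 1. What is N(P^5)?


N(P^a) = p^(a*f)
= 47^(5*1)
= 47^5
= 229345007

229345007


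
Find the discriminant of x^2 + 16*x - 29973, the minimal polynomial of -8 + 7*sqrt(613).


The element -8 + 7*sqrt(613) has minimal polynomial:
x^2 + 16*x - 29973
Discriminant = (16)^2 - 4*(-29973)
= 256 + 119892
= 120148

120148


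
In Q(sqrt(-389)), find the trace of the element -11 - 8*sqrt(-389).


Tr(a + b*sqrt(d)) = (a + b*sqrt(d)) + (a - b*sqrt(d)) = 2a
= 2 * (-11)
= -22

-22


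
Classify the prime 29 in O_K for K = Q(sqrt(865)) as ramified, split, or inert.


K = Q(sqrt(865)). Since d mod 4 = 1, disc(K) = 865.
Check p | disc: 865 mod 29 = 24.
p does not divide disc. Compute Legendre symbol (d/p):
24^((29-1)/2) mod 29 = 1
(d/p) = 1, so p splits: (p) = P*P' with e=1, f=1, g=2.
Therefore p is split.

split


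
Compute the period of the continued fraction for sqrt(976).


Run the CF algorithm for sqrt(976).
a_0 = floor(sqrt(976)) = 31; set m_0=0, q_0=1.
Recurrence: m' = q*a - m,  q' = (d - m'^2)/q,  a' = floor((a_0 + m')/q').
  step 1: m=31, q=15, a=4
  step 2: m=29, q=9, a=6
  step 3: m=25, q=39, a=1
  step 4: m=14, q=20, a=2
  step 5: m=26, q=15, a=3
  step 6: m=19, q=41, a=1
  step 7: m=22, q=12, a=4
  step 8: m=26, q=25, a=2
  step 9: m=24, q=16, a=3
  step 10: m=24, q=25, a=2
  step 11: m=26, q=12, a=4
  step 12: m=22, q=41, a=1
  step 13: m=19, q=15, a=3
  step 14: m=26, q=20, a=2
  step 15: m=14, q=39, a=1
  step 16: m=25, q=9, a=6
  step 17: m=29, q=15, a=4
  step 18: m=31, q=1, a=62
a_18 = 2*a_0 = 62, so the period closes here.
sqrt(976) = [31; 4, 6, 1, 2, 3, 1, 4, 2, 3, 2, 4, 1, 3, 2, 1, 6, 4, 62]
Period length = 18

18


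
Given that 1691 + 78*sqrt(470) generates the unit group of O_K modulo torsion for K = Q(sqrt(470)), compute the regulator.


epsilon = 1691 + 78*sqrt(470)
= 3381.9997
R = ln(3381.9997)
= 8.1262

8.1262


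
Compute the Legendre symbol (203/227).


p = 227 is prime, so compute (203/227) with the reciprocity algorithm (Jacobi-symbol steps: pull out 2s via (2/n), flip via reciprocity, reduce):
  reciprocity: (203/227) -> -(227/203)
  reduce: (24/203)
  pull out 2: (2/203) = -1  (since 203 mod 8 = 3)
  pull out 2: (2/203) = -1  (since 203 mod 8 = 3)
  pull out 2: (2/203) = -1  (since 203 mod 8 = 3)
  reciprocity: (3/203) -> -(203/3)
  reduce: (2/3)
  pull out 2: (2/3) = -1  (since 3 mod 8 = 3)
  (1/3) = 1
Product of signs = 1
(203/227) = 1

1


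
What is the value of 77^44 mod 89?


p = 89 is prime and the exponent is (p-1)/2 = 44, so by Euler's criterion 77^44 = (77/89) = +1 or -1 mod 89.
Compute by square-and-multiply:
  44 = 32 + 8 + 4 (binary 101100)
  Repeated squaring mod 89: 77^1 = 77, 77^2 = 55, 77^4 = 88, 77^8 = 1, 77^16 = 1, 77^32 = 1
  77^44 = 77^32 * 77^8 * 77^4 = 1 * 1 * 88 mod 89
    1 * 1 = 1 = 1 mod 89
    1 * 88 = 88 = 88 mod 89
  77^44 = 88 mod 89
Result 88 = p - 1 = -1 mod 89: 77 is a quadratic non-residue mod 89. As a residue in [0, p-1] the value is 88.
77^44 mod 89 = 88

88
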